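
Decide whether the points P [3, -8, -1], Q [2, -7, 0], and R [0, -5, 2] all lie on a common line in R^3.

PQ = (-1, 1, 1), PR = (-3, 3, 3).
PQ × PR = (0, 0, 0).
The cross product vanishes, so the three points are collinear.

Yes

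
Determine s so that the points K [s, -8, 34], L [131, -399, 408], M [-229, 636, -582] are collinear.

Direction LM = (-360, 1035, -990). From the y-coordinate of K, the parameter along the line is τ = (-8 − (-399))/1035 = 17/45.
Then s = 131 + 17/45·(-360) = -5.

-5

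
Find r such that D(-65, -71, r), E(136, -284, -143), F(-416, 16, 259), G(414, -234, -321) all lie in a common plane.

16

Coplanarity ⇔ det[DE; DF; DG] = 0.
Expanding, this is linear in r: (111000)r + (-1776000) = 0.
So r = 16.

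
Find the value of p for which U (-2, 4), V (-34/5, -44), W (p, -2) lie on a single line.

-13/5

Collinearity: (W − U) must be parallel to (V − U) = (-24/5, -48).
Cross-multiplying the components: (p − (-2))·(-48) = (-6)·(-24/5).
Solving gives p = -13/5.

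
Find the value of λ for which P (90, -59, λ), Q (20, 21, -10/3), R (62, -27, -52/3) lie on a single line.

Direction QR = (42, -48, -14). From the x-coordinate of P, the parameter along the line is τ = (90 − 20)/42 = 5/3.
Then λ = (-10/3) + 5/3·(-14) = -80/3.

-80/3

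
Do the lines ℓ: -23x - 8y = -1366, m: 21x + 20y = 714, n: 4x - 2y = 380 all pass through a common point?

Yes

Lines aᵢx + bᵢy = cᵢ with pairwise distinct directions are concurrent exactly when det[aᵢ bᵢ cᵢ] = 0.
Here the determinant is 0.
It vanishes, so the lines are concurrent at (74, -42).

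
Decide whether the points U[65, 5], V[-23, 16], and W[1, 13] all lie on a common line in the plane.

Yes

UV = (-88, 11), UW = (-64, 8).
Twice the signed area of △UVW is (-88)(8) − (11)(-64) = 0.
The triangle is degenerate (zero area), so the points are collinear.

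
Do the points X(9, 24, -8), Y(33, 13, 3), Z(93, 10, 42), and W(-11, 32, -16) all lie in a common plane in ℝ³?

No

The four points are coplanar iff the 3×3 determinant with rows XY, XZ, XW is zero.
Rows: (24, -11, 11), (84, -14, 50), (-20, 8, -8).
Expanding along the first row: (24)(-288) − (-11)(328) + (11)(392) = 1008.
Nonzero ⇒ not coplanar.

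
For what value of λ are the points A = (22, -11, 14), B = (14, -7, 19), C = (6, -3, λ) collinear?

Collinearity requires AB × AC = 0; each component is linear in λ.
The x-component gives (4)λ + (-96) = 0, so λ = 24.
The remaining components then also vanish.

24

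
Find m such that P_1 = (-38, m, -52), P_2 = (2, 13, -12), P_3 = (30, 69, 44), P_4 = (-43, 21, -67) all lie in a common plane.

Coplanarity ⇔ det[P_1P_2; P_1P_3; P_1P_4] = 0.
Expanding, this is linear in m: (980)m + (-44100) = 0.
So m = 45.

45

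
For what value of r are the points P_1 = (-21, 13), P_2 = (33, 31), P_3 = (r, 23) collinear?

9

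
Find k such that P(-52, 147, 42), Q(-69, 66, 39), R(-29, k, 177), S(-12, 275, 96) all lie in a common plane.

82

Coplanarity ⇔ det[PQ; PR; PS] = 0.
Expanding, this is linear in k: (-798)k + (65436) = 0.
So k = 82.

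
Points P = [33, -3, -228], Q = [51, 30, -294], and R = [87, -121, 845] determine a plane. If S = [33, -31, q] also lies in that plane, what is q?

-64

The plane through P, Q, R has equation 27621x − 22878y − 3906z = 1870695.
Substituting S: (-3906)q + (1620711) = 1870695, so q = -64.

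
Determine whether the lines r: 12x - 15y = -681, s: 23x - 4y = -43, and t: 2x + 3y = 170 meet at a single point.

Intersecting r and s: solving the 2×2 system gives (x, y) = (7, 51).
Substitute into t: (2)(7) + (3)(51) = 167.
But t requires 170 ≠ 167, so the three lines have no common point.

No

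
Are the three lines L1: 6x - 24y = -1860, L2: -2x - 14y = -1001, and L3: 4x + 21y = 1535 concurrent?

No

Lines aᵢx + bᵢy = cᵢ with pairwise distinct directions are concurrent exactly when det[aᵢ bᵢ cᵢ] = 0.
Here the determinant is -6438.
Nonzero, so no common point exists.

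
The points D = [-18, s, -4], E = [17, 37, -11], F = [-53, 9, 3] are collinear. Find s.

23

Direction EF = (-70, -28, 14). From the x-coordinate of D, the parameter along the line is τ = (-18 − 17)/(-70) = 1/2.
Then s = 37 + 1/2·(-28) = 23.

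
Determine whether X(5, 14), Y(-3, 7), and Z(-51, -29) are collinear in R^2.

XY = (-8, -7), XZ = (-56, -43).
det[XY; XZ] = (-8)(-43) − (-7)(-56) = -48.
The determinant is nonzero, so they are not collinear.

No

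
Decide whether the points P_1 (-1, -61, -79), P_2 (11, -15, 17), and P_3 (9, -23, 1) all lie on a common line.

P_1P_2 = (12, 46, 96), P_1P_3 = (10, 38, 80).
Comparing components 2 and 3: (46)(80) − (96)(38) = 32 ≠ 0, so P_1P_2 and P_1P_3 are not parallel and the points are not collinear.

No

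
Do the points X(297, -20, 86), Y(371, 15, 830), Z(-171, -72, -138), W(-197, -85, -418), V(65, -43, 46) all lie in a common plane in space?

No

The plane through X, Y, Z has normal n = XY × XZ = (30848, -331616, 12532) and equation n·P = 16871928.
Checking the remaining points: n·W = 16871928, n·V = 16841080.
Since n·V = 16841080 ≠ 16871928, V is off the plane and the points are not all coplanar.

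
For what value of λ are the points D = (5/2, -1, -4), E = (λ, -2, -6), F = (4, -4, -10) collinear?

3

Collinearity requires DE × DF = 0; each component is linear in λ.
The y-component gives (6)λ + (-18) = 0, so λ = 3.
The remaining components then also vanish.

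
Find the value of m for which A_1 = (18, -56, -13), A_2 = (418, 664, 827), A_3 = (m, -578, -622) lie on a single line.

Collinearity requires A_1A_2 × A_1A_3 = 0; each component is linear in m.
The y-component gives (840)m + (228480) = 0, so m = -272.
The remaining components then also vanish.

-272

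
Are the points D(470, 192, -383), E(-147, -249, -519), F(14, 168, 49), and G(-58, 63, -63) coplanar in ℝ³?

A normal to the plane through D, E, F is n = DE × DF = (-193776, 328560, -186288).
The plane has equation n·P = 43357104. For G: n·G = 43674432.
43674432 ≠ 43357104, so G is off the plane.

No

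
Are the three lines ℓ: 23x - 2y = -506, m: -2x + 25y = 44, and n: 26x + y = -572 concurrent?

Intersecting ℓ and m: solving the 2×2 system gives (x, y) = (-22, 0).
Substitute into n: (26)(-22) + (1)(0) = -572.
This equals -572, so (-22, 0) lies on all three lines and they are concurrent.

Yes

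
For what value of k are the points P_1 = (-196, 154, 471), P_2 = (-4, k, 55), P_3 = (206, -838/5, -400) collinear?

Direction P_1P_3 = (402, -1608/5, -871). From the x-coordinate of P_2, the parameter along the line is τ = (-4 − (-196))/402 = 32/67.
Then k = 154 + 32/67·(-1608/5) = 2/5.

2/5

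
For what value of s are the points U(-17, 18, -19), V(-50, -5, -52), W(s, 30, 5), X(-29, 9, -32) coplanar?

Coplanarity ⇔ det[UV; UW; UX] = 0.
Expanding, this is linear in s: (-2)s + (-142) = 0.
So s = -71.

-71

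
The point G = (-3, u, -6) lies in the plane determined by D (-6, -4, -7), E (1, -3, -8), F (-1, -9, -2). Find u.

-5

Coplanarity requires DE · (DF × DG) = 0.
DE = (7, 1, -1), DF = (5, -5, 5); the triple product is linear in u with coefficient -40 and constant term -200.
Setting it to zero: u = -5.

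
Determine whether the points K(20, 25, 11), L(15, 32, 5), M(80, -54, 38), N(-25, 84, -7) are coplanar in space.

A normal to the plane through K, L, M is n = KL × KM = (-285, -225, -25).
The plane has equation n·P = -11600. For N: n·N = -11600.
Equal, so N lies in the plane and all four are coplanar.

Yes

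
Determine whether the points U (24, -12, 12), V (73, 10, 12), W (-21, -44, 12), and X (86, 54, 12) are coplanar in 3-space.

A normal to the plane through U, V, W is n = UV × UW = (0, 0, -578).
The plane has equation n·P = -6936. For X: n·X = -6936.
Equal, so X lies in the plane and all four are coplanar.

Yes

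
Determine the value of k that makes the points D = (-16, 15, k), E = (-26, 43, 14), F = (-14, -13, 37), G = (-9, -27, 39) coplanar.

18

Coplanarity ⇔ det[DE; DF; DG] = 0.
Expanding, this is linear in k: (-112)k + (2016) = 0.
So k = 18.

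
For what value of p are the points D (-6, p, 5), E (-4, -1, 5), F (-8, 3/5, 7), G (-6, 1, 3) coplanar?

1/5

The points are coplanar iff DE · (DF × DG) = 0.
Expanding, this is linear in p: (12)p + (-12/5) = 0.
So p = 1/5.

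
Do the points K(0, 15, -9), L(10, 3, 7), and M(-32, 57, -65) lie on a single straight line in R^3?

KL = (10, -12, 16), KM = (-32, 42, -56).
KL × KM = (0, 48, 36).
The cross product is nonzero, so the points do not lie on one line.

No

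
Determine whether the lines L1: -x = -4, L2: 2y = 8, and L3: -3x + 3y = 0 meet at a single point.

Yes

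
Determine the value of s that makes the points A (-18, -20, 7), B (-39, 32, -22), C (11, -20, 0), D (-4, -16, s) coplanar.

Coplanarity ⇔ det[AB; AC; AD] = 0.
Expanding, this is linear in s: (-1508)s + (1508) = 0.
So s = 1.

1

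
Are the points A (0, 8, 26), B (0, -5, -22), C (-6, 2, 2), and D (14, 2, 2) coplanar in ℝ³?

With A as base: AB = (0, -13, -48), AC = (-6, -6, -24), AD = (14, -6, -24).
AC × AD = (0, -480, 120).
AB · (AC × AD) = 480.
Since 480 ≠ 0, the four points are not coplanar.

No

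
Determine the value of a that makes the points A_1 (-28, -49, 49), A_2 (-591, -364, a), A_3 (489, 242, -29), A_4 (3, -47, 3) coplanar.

Coplanarity ⇔ det[A_1A_2; A_1A_3; A_1A_4] = 0.
Expanding, this is linear in a: (-7987)a + (1110193) = 0.
So a = 139.

139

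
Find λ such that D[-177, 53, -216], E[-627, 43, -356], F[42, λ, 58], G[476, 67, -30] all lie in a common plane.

64

Normal to plane DEG: n = (100, -7720, 230); plane equation n·P = -476540.
Requiring n·F = -476540: (-7720)λ + (17540) = -476540.
So λ = 64.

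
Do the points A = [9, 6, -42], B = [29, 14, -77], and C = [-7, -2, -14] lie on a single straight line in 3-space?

No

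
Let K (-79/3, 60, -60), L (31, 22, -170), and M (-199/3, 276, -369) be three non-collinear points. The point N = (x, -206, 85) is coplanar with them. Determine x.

95

Coplanarity requires KL · (KM × KN) = 0.
KL = (172/3, -38, -110), KM = (-40, 216, -309); the triple product is linear in x with coefficient 35502 and constant term -3372690.
Setting it to zero: x = 95.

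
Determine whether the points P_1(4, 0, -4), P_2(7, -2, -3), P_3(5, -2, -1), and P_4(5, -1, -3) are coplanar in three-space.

Yes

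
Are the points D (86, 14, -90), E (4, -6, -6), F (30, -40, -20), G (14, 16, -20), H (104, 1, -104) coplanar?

No

The plane through D, E, F has normal n = DE × DF = (3136, 1036, 3308) and equation n·P = -13520.
Checking the remaining points: n·G = -5680, n·H = -16852.
Since n·G = -5680 ≠ -13520, G is off the plane and the points are not all coplanar.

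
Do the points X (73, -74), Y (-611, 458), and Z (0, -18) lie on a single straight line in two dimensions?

No

XY = (-684, 532), XZ = (-73, 56).
Twice the signed area of △XYZ is (-684)(56) − (532)(-73) = 532.
The area is nonzero, so the three points are not collinear.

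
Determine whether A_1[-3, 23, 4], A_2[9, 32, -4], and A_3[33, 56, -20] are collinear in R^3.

No

A_1A_2 = (12, 9, -8), A_1A_3 = (36, 33, -24).
Comparing components 2 and 3: (9)(-24) − (-8)(33) = 48 ≠ 0, so A_1A_2 and A_1A_3 are not parallel and the points are not collinear.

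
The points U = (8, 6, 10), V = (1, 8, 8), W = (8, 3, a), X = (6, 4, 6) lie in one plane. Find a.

6

Normal to plane UVX: n = (-12, -24, 18); plane equation n·P = -60.
Requiring n·W = -60: (18)a + (-168) = -60.
So a = 6.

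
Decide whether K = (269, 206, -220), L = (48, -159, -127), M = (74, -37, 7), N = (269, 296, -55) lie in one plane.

Yes

The four points are coplanar iff the 3×3 determinant with rows KL, KM, KN is zero.
Rows: (-221, -365, 93), (-195, -243, 227), (0, 90, 165).
Expanding along the first row: (-221)(-60525) − (-365)(-32175) + (93)(-17550) = 0.
Zero determinant ⇒ coplanar.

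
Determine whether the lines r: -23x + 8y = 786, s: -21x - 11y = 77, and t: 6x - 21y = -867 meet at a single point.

Yes

Lines aᵢx + bᵢy = cᵢ with pairwise distinct directions are concurrent exactly when det[aᵢ bᵢ cᵢ] = 0.
Here the determinant is 0.
It vanishes, so the lines are concurrent at (-22, 35).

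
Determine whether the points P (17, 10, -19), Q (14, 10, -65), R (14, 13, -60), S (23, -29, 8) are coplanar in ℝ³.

Yes

The four points are coplanar iff the 3×3 determinant with rows PQ, PR, PS is zero.
Rows: (-3, 0, -46), (-3, 3, -41), (6, -39, 27).
Expanding along the first row: (-3)(-1518) − (0)(165) + (-46)(99) = 0.
Zero determinant ⇒ coplanar.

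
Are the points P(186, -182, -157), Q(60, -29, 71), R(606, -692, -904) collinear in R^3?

No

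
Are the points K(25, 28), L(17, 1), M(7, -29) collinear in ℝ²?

No

KL = (-8, -27), KM = (-18, -57).
Twice the signed area of △KLM is (-8)(-57) − (-27)(-18) = -30.
The area is nonzero, so the three points are not collinear.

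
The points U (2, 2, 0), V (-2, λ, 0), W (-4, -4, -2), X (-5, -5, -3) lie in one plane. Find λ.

The points are coplanar iff UV · (UW × UX) = 0.
Expanding, this is linear in λ: (-4)λ + (-8) = 0.
So λ = -2.

-2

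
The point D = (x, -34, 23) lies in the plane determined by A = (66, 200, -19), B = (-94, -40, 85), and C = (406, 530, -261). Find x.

-18

A normal to the plane is n = AB × AC = (23760, -3360, 28800).
D lies in the plane iff n · AD = 0.
This gives (23760)x + (427680) = 0, so x = -18.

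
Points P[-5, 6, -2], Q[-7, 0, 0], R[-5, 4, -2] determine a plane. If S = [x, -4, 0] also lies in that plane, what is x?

-7

The plane through P, Q, R has equation 4x + 4z = -28.
Substituting S: (4)x + (0) = -28, so x = -7.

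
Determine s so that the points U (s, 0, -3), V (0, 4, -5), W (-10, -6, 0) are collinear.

Direction VW = (-10, -10, 5). From the y-coordinate of U, the parameter along the line is τ = (0 − 4)/(-10) = 2/5.
Then s = 0 + 2/5·(-10) = -4.

-4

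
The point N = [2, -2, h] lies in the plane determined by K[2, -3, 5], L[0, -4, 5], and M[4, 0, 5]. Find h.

5

A normal to the plane is n = KL × KM = (0, 0, -4).
N lies in the plane iff n · KN = 0.
This gives (-4)h + (20) = 0, so h = 5.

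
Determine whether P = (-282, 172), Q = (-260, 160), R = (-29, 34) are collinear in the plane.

Yes

PQ = (22, -12), PR = (253, -138).
Checking proportionality: PR = 23/2·PQ, so the vectors are parallel and the points are collinear.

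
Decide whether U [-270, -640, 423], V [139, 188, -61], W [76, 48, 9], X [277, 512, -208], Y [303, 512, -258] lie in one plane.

Yes

The plane through U, V, W has normal n = UV × UW = (-9800, 1862, -5096) and equation n·P = -701288.
Checking the remaining points: n·X = -701288, n·Y = -701288.
All equal -701288, so all 5 points lie in one plane.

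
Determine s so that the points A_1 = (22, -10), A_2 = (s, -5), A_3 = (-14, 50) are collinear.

The three points are collinear iff det[A_1A_2; A_1A_3] = 0.
This determinant is linear in s: (60)s + (-1140) = 0, so s = 19.

19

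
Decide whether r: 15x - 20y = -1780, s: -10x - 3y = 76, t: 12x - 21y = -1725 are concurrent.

Intersecting r and s: solving the 2×2 system gives (x, y) = (-28, 68).
Substitute into t: (12)(-28) + (-21)(68) = -1764.
But t requires -1725 ≠ -1764, so the three lines have no common point.

No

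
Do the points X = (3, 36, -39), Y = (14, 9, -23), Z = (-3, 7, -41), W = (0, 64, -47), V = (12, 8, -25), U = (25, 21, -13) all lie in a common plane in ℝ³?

No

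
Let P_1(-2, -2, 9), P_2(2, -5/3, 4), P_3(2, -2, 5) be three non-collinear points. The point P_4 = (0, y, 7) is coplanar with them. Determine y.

-2

A normal to the plane is n = P_1P_2 × P_1P_3 = (-4/3, -4, -4/3).
P_4 lies in the plane iff n · P_1P_4 = 0.
This gives (-4)y + (-8) = 0, so y = -2.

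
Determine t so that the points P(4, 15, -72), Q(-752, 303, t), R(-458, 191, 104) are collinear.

216

Collinearity requires PQ × PR = 0; each component is linear in t.
The x-component gives (-176)t + (38016) = 0, so t = 216.
The remaining components then also vanish.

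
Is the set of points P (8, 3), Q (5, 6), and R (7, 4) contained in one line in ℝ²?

PQ = (-3, 3), PR = (-1, 1).
Twice the signed area of △PQR is (-3)(1) − (3)(-1) = 0.
The triangle is degenerate (zero area), so the points are collinear.

Yes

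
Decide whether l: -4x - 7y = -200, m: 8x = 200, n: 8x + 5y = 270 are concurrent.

The three lines meet at one point iff the augmented coefficient matrix [aᵢ bᵢ cᵢ] has rank < 3, i.e. its determinant vanishes.
Here the determinant is -80.
Nonzero, so no common point exists.

No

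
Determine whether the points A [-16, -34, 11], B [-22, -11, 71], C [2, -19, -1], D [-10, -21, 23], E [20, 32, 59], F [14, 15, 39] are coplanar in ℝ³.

The plane through A, B, C has normal n = AB × AC = (-1176, 1008, -504) and equation n·P = -21000.
Checking the remaining points: n·D = -21000, n·E = -21000, n·F = -21000.
All equal -21000, so all 6 points lie in one plane.

Yes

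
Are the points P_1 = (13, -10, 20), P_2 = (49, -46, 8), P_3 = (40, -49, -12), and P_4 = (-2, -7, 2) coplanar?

With P_1 as base: P_1P_2 = (36, -36, -12), P_1P_3 = (27, -39, -32), P_1P_4 = (-15, 3, -18).
P_1P_3 × P_1P_4 = (798, 966, -504).
P_1P_2 · (P_1P_3 × P_1P_4) = 0.
The scalar triple product vanishes, so the four points are coplanar.

Yes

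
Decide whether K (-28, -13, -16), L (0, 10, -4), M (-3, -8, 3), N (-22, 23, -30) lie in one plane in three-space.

The four points are coplanar iff the 3×3 determinant with rows KL, KM, KN is zero.
Rows: (28, 23, 12), (25, 5, 19), (6, 36, -14).
Expanding along the first row: (28)(-754) − (23)(-464) + (12)(870) = 0.
Zero determinant ⇒ coplanar.

Yes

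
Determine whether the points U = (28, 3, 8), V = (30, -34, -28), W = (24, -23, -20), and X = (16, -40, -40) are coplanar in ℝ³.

No

The four points are coplanar iff the 3×3 determinant with rows UV, UW, UX is zero.
Rows: (2, -37, -36), (-4, -26, -28), (-12, -43, -48).
Expanding along the first row: (2)(44) − (-37)(-144) + (-36)(-140) = -200.
Nonzero ⇒ not coplanar.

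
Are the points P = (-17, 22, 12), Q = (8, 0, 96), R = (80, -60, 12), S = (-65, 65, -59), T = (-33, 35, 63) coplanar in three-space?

No

The plane through P, Q, R has normal n = PQ × PR = (6888, 8148, 84) and equation n·X = 63168.
Checking the remaining points: n·S = 76944, n·T = 63168.
Since n·S = 76944 ≠ 63168, S is off the plane and the points are not all coplanar.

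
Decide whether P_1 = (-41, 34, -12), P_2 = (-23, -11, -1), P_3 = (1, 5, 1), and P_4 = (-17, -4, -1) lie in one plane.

With P_1 as base: P_1P_2 = (18, -45, 11), P_1P_3 = (42, -29, 13), P_1P_4 = (24, -38, 11).
P_1P_3 × P_1P_4 = (175, -150, -900).
P_1P_2 · (P_1P_3 × P_1P_4) = 0.
The scalar triple product vanishes, so the four points are coplanar.

Yes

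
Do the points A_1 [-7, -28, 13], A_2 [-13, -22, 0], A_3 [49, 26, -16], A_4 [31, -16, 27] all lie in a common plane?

A normal to the plane through A_1, A_2, A_3 is n = A_1A_2 × A_1A_3 = (528, -902, -660).
The plane has equation n·P = 12980. For A_4: n·A_4 = 12980.
Equal, so A_4 lies in the plane and all four are coplanar.

Yes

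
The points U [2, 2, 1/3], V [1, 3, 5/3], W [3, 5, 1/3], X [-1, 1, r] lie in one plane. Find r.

3

Coplanarity ⇔ det[UV; UW; UX] = 0.
Expanding, this is linear in r: (-4)r + (12) = 0.
So r = 3.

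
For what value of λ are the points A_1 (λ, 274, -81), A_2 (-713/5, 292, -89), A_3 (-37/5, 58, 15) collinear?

Direction A_2A_3 = (676/5, -234, 104). From the y-coordinate of A_1, the parameter along the line is τ = (274 − 292)/(-234) = 1/13.
Then λ = (-713/5) + 1/13·(676/5) = -661/5.

-661/5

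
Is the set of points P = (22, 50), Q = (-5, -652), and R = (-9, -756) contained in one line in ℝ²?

PQ = (-27, -702), PR = (-31, -806).
Twice the signed area of △PQR is (-27)(-806) − (-702)(-31) = 0.
The triangle is degenerate (zero area), so the points are collinear.

Yes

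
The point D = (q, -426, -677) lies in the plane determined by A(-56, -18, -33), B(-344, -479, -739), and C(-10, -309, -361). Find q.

The plane through A, B, C has equation −54238x − 126940y + 105014z = 1856786.
Substituting D: (-54238)q + (-17018038) = 1856786, so q = -348.

-348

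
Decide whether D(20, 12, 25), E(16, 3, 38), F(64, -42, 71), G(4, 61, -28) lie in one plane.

Yes

With D as base: DE = (-4, -9, 13), DF = (44, -54, 46), DG = (-16, 49, -53).
DF × DG = (608, 1596, 1292).
DE · (DF × DG) = 0.
The scalar triple product vanishes, so the four points are coplanar.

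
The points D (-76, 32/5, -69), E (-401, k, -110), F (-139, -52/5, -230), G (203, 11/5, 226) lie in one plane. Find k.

The points are coplanar iff DE · (DF × DG) = 0.
Expanding, this is linear in k: (-26334)k + (8979894/5) = 0.
So k = 341/5.

341/5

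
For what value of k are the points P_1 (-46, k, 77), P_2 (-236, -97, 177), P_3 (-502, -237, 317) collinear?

Direction P_2P_3 = (-266, -140, 140). From the x-coordinate of P_1, the parameter along the line is τ = (-46 − (-236))/(-266) = -5/7.
Then k = (-97) + (-5/7)·(-140) = 3.

3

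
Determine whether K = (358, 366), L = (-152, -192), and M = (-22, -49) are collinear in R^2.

No

KL = (-510, -558), KM = (-380, -415).
Twice the signed area of △KLM is (-510)(-415) − (-558)(-380) = -390.
The area is nonzero, so the three points are not collinear.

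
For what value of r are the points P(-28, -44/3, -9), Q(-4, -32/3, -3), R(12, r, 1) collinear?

-8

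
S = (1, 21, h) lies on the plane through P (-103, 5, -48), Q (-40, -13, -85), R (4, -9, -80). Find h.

-24

A normal to the plane is n = PQ × PR = (58, -1943, 1044).
S lies in the plane iff n · PS = 0.
This gives (1044)h + (25056) = 0, so h = -24.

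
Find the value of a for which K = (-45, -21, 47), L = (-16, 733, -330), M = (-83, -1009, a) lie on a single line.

541

Direction KL = (29, 754, -377). From the x-coordinate of M, the parameter along the line is τ = (-83 − (-45))/29 = -38/29.
Then a = 47 + (-38/29)·(-377) = 541.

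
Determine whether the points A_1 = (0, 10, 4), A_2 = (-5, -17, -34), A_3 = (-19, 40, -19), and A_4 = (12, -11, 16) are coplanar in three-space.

No

A normal to the plane through A_1, A_2, A_3 is n = A_1A_2 × A_1A_3 = (1761, 607, -663).
The plane has equation n·P = 3418. For A_4: n·A_4 = 3847.
3847 ≠ 3418, so A_4 is off the plane.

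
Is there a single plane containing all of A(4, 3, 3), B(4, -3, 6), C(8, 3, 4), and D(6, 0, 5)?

The four points are coplanar iff the 3×3 determinant with rows AB, AC, AD is zero.
Rows: (0, -6, 3), (4, 0, 1), (2, -3, 2).
Expanding along the first row: (0)(3) − (-6)(6) + (3)(-12) = 0.
Zero determinant ⇒ coplanar.

Yes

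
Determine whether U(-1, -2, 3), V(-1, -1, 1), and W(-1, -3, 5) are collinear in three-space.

UV = (0, 1, -2), UW = (0, -1, 2).
UV × UW = (0, 0, 0).
The cross product vanishes, so the three points are collinear.

Yes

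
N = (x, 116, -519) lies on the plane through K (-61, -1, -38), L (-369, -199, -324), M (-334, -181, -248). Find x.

30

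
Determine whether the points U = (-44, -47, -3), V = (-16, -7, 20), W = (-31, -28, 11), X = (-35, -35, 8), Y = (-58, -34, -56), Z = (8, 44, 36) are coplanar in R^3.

The plane through U, V, W has normal n = UV × UW = (123, -93, 12) and equation n·P = -1077.
Checking the remaining points: n·X = -954, n·Y = -4644, n·Z = -2676.
Since n·X = -954 ≠ -1077, X is off the plane and the points are not all coplanar.

No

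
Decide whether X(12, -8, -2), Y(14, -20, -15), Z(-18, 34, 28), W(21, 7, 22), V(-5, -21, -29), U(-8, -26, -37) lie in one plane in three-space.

The plane through X, Y, Z has normal n = XY × XZ = (186, 330, -276) and equation n·P = 144.
Checking the remaining points: n·W = 144, n·V = 144, n·U = 144.
All equal 144, so all 6 points lie in one plane.

Yes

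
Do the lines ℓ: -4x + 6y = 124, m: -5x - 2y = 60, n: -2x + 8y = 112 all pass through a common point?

Yes

Intersecting ℓ and m: solving the 2×2 system gives (x, y) = (-16, 10).
Substitute into n: (-2)(-16) + (8)(10) = 112.
This equals 112, so (-16, 10) lies on all three lines and they are concurrent.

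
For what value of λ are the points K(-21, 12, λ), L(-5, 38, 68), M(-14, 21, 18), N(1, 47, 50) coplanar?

Coplanarity ⇔ det[KL; KM; KN] = 0.
Expanding, this is linear in λ: (-21)λ + (1512) = 0.
So λ = 72.

72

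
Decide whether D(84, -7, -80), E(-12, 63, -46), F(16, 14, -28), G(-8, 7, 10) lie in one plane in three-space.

No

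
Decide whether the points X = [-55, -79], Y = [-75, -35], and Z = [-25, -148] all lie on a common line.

No

XY = (-20, 44), XZ = (30, -69).
det[XY; XZ] = (-20)(-69) − (44)(30) = 60.
The determinant is nonzero, so they are not collinear.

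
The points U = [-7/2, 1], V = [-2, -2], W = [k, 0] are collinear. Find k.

-3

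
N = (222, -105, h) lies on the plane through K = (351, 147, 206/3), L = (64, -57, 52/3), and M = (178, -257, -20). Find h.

The plane through K, L, M has equation −(7952/3)x − (49700/3)y + 80656z = 6518084/3.
Substituting N: (80656)h + (1151052) = 6518084/3, so h = 38/3.

38/3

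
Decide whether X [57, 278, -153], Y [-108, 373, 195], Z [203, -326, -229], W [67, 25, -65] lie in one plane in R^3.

No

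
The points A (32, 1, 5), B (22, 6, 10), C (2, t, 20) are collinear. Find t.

Direction AB = (-10, 5, 5). From the x-coordinate of C, the parameter along the line is τ = (2 − 32)/(-10) = 3.
Then t = 1 + 3·(5) = 16.

16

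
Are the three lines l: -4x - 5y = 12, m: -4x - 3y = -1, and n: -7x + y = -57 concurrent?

No

Intersecting l and m: solving the 2×2 system gives (x, y) = (41/8, -13/2).
Substitute into n: (-7)(41/8) + (1)(-13/2) = -339/8.
But n requires -57 ≠ -339/8, so the three lines have no common point.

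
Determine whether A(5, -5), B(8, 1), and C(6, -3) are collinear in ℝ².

AB = (3, 6), AC = (1, 2).
det[AB; AC] = (3)(2) − (6)(1) = 0.
The determinant is zero, so the points are collinear.

Yes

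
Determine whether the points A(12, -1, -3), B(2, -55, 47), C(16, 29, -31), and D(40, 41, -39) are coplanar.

A normal to the plane through A, B, C is n = AB × AC = (12, -80, -84).
The plane has equation n·P = 476. For D: n·D = 476.
Equal, so D lies in the plane and all four are coplanar.

Yes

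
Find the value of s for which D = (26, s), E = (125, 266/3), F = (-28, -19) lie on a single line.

The three points are collinear iff det[DE; DF] = 0.
This determinant is linear in s: (-153)s + (2907) = 0, so s = 19.

19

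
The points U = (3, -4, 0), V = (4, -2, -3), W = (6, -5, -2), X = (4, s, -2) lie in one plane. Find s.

The points are coplanar iff UV · (UW × UX) = 0.
Expanding, this is linear in s: (-7)s + (-21) = 0.
So s = -3.

-3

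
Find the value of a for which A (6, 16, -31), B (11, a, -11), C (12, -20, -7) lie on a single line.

-14

Direction AC = (6, -36, 24). From the x-coordinate of B, the parameter along the line is τ = (11 − 6)/6 = 5/6.
Then a = 16 + 5/6·(-36) = -14.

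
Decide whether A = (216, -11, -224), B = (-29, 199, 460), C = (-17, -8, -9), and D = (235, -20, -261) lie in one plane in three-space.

No

A normal to the plane through A, B, C is n = AB × AC = (43098, -106697, 48195).
The plane has equation n·P = -312845. For D: n·D = -316925.
-316925 ≠ -312845, so D is off the plane.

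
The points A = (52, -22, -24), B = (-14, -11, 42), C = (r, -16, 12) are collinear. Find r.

16

Collinearity requires AB × AC = 0; each component is linear in r.
The y-component gives (66)r + (-1056) = 0, so r = 16.
The remaining components then also vanish.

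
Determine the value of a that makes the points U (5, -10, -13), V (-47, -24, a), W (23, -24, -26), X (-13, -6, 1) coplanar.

30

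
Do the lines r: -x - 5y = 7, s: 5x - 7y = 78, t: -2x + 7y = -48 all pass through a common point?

Lines aᵢx + bᵢy = cᵢ with pairwise distinct directions are concurrent exactly when det[aᵢ bᵢ cᵢ] = 0.
Here the determinant is -63.
Nonzero, so no common point exists.

No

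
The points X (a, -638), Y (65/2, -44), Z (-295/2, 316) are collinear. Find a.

The three points are collinear iff det[XY; XZ] = 0.
This determinant is linear in a: (-360)a + (118620) = 0, so a = 659/2.

659/2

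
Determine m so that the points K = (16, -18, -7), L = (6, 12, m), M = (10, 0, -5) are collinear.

Collinearity requires KL × KM = 0; each component is linear in m.
The x-component gives (-18)m + (-66) = 0, so m = -11/3.
The remaining components then also vanish.

-11/3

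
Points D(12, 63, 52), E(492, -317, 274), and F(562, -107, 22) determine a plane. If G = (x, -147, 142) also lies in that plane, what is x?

362

A normal to the plane is n = DE × DF = (49140, 136500, 127400).
G lies in the plane iff n · DG = 0.
This gives (49140)x + (-17788680) = 0, so x = 362.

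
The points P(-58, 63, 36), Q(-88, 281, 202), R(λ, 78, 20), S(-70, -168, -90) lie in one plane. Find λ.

-36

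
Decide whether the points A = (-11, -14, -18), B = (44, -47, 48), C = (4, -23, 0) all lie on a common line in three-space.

AB = (55, -33, 66), AC = (15, -9, 18).
AB × AC = (0, 0, 0).
The cross product vanishes, so the three points are collinear.

Yes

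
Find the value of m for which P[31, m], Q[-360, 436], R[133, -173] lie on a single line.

The three points are collinear iff det[PQ; PR] = 0.
This determinant is linear in m: (493)m + (23171) = 0, so m = -47.

-47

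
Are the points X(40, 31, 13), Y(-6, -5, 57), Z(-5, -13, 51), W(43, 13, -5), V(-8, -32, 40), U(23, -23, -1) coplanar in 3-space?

No

The plane through X, Y, Z has normal n = XY × XZ = (568, -232, 404) and equation n·P = 20780.
Checking the remaining points: n·W = 19388, n·V = 19040, n·U = 17996.
Since n·W = 19388 ≠ 20780, W is off the plane and the points are not all coplanar.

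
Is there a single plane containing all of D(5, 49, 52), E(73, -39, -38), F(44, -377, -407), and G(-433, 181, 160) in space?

Yes

With D as base: DE = (68, -88, -90), DF = (39, -426, -459), DG = (-438, 132, 108).
DF × DG = (14580, 196830, -181440).
DE · (DF × DG) = 0.
The scalar triple product vanishes, so the four points are coplanar.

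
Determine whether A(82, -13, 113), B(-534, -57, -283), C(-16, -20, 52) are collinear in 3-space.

No

AB = (-616, -44, -396), AC = (-98, -7, -61).
AB × AC = (-88, 1232, 0).
The cross product is nonzero, so the points do not lie on one line.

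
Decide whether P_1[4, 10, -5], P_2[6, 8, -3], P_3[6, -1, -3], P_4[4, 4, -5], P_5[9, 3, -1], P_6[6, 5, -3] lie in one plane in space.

No

The plane through P_1, P_2, P_3 has normal n = P_1P_2 × P_1P_3 = (18, 0, -18) and equation n·P = 162.
Checking the remaining points: n·P_4 = 162, n·P_5 = 180, n·P_6 = 162.
Since n·P_5 = 180 ≠ 162, P_5 is off the plane and the points are not all coplanar.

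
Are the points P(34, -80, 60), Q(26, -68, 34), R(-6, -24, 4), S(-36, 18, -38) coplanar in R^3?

Yes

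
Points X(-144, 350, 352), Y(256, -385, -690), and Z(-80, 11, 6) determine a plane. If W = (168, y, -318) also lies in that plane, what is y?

Coplanarity requires XY · (XZ × XW) = 0.
XY = (400, -735, -1042), XZ = (64, -339, -346); the triple product is linear in y with coefficient 71712 and constant term 3370464.
Setting it to zero: y = -47.

-47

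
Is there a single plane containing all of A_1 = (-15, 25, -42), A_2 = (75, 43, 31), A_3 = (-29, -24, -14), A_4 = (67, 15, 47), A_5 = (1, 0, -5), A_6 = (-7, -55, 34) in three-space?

The plane through A_1, A_2, A_3 has normal n = A_1A_2 × A_1A_3 = (4081, -3542, -4158) and equation n·P = 24871.
Checking the remaining points: n·A_4 = 24871, n·A_5 = 24871, n·A_6 = 24871.
All equal 24871, so all 6 points lie in one plane.

Yes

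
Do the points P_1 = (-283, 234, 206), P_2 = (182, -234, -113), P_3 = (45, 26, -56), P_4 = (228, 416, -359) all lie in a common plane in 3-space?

With P_1 as base: P_1P_2 = (465, -468, -319), P_1P_3 = (328, -208, -262), P_1P_4 = (511, 182, -565).
P_1P_3 × P_1P_4 = (165204, 51438, 165984).
P_1P_2 · (P_1P_3 × P_1P_4) = -202020.
Since -202020 ≠ 0, the four points are not coplanar.

No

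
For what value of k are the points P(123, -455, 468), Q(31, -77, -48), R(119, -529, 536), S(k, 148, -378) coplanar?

-39

Normal to plane PQR: n = (-12480, 8320, 8320); plane equation n·X = -1426880.
Requiring n·S = -1426880: (-12480)k + (-1913600) = -1426880.
So k = -39.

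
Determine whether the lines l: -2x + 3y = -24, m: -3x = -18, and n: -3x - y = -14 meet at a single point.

Intersecting l and m: solving the 2×2 system gives (x, y) = (6, -4).
Substitute into n: (-3)(6) + (-1)(-4) = -14.
This equals -14, so (6, -4) lies on all three lines and they are concurrent.

Yes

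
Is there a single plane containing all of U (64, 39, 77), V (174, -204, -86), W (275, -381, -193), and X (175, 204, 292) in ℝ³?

Yes

With U as base: UV = (110, -243, -163), UW = (211, -420, -270), UX = (111, 165, 215).
UW × UX = (-45750, -75335, 81435).
UV · (UW × UX) = 0.
The scalar triple product vanishes, so the four points are coplanar.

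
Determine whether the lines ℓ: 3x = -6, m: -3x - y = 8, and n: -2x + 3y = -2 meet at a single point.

Yes

Intersecting ℓ and m: solving the 2×2 system gives (x, y) = (-2, -2).
Substitute into n: (-2)(-2) + (3)(-2) = -2.
This equals -2, so (-2, -2) lies on all three lines and they are concurrent.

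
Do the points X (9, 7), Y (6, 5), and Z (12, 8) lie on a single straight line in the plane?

No

XY = (-3, -2), XZ = (3, 1).
Twice the signed area of △XYZ is (-3)(1) − (-2)(3) = 3.
The area is nonzero, so the three points are not collinear.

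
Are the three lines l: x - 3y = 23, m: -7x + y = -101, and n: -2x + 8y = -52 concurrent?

Intersecting l and m: solving the 2×2 system gives (x, y) = (14, -3).
Substitute into n: (-2)(14) + (8)(-3) = -52.
This equals -52, so (14, -3) lies on all three lines and they are concurrent.

Yes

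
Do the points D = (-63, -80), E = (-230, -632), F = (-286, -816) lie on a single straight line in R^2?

No

DE = (-167, -552), DF = (-223, -736).
det[DE; DF] = (-167)(-736) − (-552)(-223) = -184.
The determinant is nonzero, so they are not collinear.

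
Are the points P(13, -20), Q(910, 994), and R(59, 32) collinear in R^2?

Yes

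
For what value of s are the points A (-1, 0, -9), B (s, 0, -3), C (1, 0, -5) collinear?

2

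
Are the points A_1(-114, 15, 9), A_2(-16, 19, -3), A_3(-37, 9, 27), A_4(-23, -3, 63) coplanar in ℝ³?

A normal to the plane through A_1, A_2, A_3 is n = A_1A_2 × A_1A_3 = (0, -2688, -896).
The plane has equation n·P = -48384. For A_4: n·A_4 = -48384.
Equal, so A_4 lies in the plane and all four are coplanar.

Yes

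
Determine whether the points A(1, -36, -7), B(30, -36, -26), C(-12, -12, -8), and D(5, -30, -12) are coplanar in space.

Yes

With A as base: AB = (29, 0, -19), AC = (-13, 24, -1), AD = (4, 6, -5).
AC × AD = (-114, -69, -174).
AB · (AC × AD) = 0.
The scalar triple product vanishes, so the four points are coplanar.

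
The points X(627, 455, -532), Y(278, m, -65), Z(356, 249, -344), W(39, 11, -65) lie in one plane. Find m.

201

Coplanarity ⇔ det[XY; XZ; XW] = 0.
Expanding, this is linear in m: (16013)m + (-3218613) = 0.
So m = 201.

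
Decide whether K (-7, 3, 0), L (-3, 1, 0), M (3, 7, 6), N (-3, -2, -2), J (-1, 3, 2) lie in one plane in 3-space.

The plane through K, L, M has normal n = KL × KM = (-12, -24, 36) and equation n·P = 12.
Checking the remaining points: n·N = 12, n·J = 12.
All equal 12, so all 5 points lie in one plane.

Yes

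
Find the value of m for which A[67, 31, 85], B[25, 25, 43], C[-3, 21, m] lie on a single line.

Direction AB = (-42, -6, -42). From the x-coordinate of C, the parameter along the line is τ = (-3 − 67)/(-42) = 5/3.
Then m = 85 + 5/3·(-42) = 15.

15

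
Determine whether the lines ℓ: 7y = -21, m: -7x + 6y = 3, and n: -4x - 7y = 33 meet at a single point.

Yes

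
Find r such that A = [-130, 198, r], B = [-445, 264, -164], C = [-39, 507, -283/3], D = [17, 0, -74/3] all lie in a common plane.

-245/3

The points are coplanar iff AB · (AC × AD) = 0.
Expanding, this is linear in r: (219450)r + (17921750) = 0.
So r = -245/3.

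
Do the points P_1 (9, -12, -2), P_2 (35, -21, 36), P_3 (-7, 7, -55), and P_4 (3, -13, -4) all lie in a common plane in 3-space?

Yes

A normal to the plane through P_1, P_2, P_3 is n = P_1P_2 × P_1P_3 = (-245, 770, 350).
The plane has equation n·P = -12145. For P_4: n·P_4 = -12145.
Equal, so P_4 lies in the plane and all four are coplanar.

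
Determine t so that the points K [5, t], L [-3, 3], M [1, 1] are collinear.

-1

The three points are collinear iff det[KL; KM] = 0.
This determinant is linear in t: (4)t + (4) = 0, so t = -1.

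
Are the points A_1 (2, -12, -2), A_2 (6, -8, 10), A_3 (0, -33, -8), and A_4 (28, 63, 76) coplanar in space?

A normal to the plane through A_1, A_2, A_3 is n = A_1A_2 × A_1A_3 = (228, 0, -76).
The plane has equation n·P = 608. For A_4: n·A_4 = 608.
Equal, so A_4 lies in the plane and all four are coplanar.

Yes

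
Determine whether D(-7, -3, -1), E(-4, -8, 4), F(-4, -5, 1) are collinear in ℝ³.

DE = (3, -5, 5), DF = (3, -2, 2).
DE × DF = (0, 9, 9).
The cross product is nonzero, so the points do not lie on one line.

No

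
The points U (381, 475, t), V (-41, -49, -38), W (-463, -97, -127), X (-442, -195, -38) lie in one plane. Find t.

-350

Coplanarity ⇔ det[UV; UW; UX] = 0.
Expanding, this is linear in t: (-42364)t + (-14827400) = 0.
So t = -350.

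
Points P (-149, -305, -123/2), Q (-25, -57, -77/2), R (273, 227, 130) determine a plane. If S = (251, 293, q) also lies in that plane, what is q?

Coplanarity requires PQ · (PR × PS) = 0.
PQ = (124, 248, 23), PR = (422, 532, 383/2); the triple product is linear in q with coefficient -38688 and constant term 3327168.
Setting it to zero: q = 86.

86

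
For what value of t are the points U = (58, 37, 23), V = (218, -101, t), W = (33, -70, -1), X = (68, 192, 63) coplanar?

Normal to plane UWX: n = (-560, 760, -2805); plane equation n·P = -68875.
Requiring n·V = -68875: (-2805)t + (-198840) = -68875.
So t = -139/3.

-139/3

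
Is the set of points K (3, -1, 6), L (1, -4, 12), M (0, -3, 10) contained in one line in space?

No

KL = (-2, -3, 6), KM = (-3, -2, 4).
Comparing components 3 and 1: (6)(-3) − (-2)(4) = -10 ≠ 0, so KL and KM are not parallel and the points are not collinear.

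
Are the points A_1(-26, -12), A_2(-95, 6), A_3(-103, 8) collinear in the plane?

A_1A_2 = (-69, 18), A_1A_3 = (-77, 20).
Twice the signed area of △A_1A_2A_3 is (-69)(20) − (18)(-77) = 6.
The area is nonzero, so the three points are not collinear.

No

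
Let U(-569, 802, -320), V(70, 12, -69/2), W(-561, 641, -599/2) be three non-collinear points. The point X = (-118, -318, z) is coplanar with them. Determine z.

The plane through U, V, W has equation (59541/2)x − (21631/2)y − 96559z = 10570869/2.
Substituting X: (-96559)z + (-73590) = 10570869/2, so z = -111/2.

-111/2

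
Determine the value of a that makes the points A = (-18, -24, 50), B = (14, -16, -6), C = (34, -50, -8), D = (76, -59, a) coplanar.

The points are coplanar iff AB · (AC × AD) = 0.
Expanding, this is linear in a: (-1248)a + (-81120) = 0.
So a = -65.

-65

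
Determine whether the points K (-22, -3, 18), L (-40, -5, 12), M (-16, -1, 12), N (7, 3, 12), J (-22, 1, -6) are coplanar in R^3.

The plane through K, L, M has normal n = KL × KM = (24, -144, -24) and equation n·P = -528.
Checking the remaining points: n·N = -552, n·J = -528.
Since n·N = -552 ≠ -528, N is off the plane and the points are not all coplanar.

No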